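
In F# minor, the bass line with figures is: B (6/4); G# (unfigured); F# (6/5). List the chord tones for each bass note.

B, E, G# | G#, B, D | F#, A, C#, D

B (6/4): B, E, G#.
G# (5/3): G#, B, D.
F# (6/5/3): F#, A, C#, D.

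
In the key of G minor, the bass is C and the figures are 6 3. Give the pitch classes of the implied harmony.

A third above C in this key is Eb.
A sixth above C in this key is A.
Together with the bass C, this spells A diminished in first inversion.

C, Eb, A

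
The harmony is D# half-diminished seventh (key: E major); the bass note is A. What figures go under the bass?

4/3

A is the fifth of D# half-diminished seventh, so the chord is in second inversion.
A seventh chord in second inversion is figured 6/4/3, conventionally abbreviated 4/3.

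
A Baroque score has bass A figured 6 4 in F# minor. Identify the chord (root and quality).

D major

The figures 6 4 indicate a triad in second inversion.
In second inversion the root lies a fourth above the bass: a fourth above A in F# minor is D.
The chord tones are A, D, F#, giving D major.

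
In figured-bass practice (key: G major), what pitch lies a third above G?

Counting 2 letter steps above G lands on B; in G major, that letter is B.

B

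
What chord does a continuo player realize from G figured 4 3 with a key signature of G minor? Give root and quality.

C minor seventh

The figures 4 3 indicate a seventh chord in second inversion.
In second inversion the root lies a fourth above the bass: a fourth above G in G minor is C.
The chord tones are G, Bb, C, Eb, giving C minor seventh.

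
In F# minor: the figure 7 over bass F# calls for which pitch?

E

Counting 6 letter steps above F# lands on E; in F# minor, that letter is E.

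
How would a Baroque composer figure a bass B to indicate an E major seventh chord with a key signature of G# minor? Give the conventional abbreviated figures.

4/3

B is the fifth of E major seventh, so the chord is in second inversion.
A seventh chord in second inversion is figured 6/4/3, conventionally abbreviated 4/3.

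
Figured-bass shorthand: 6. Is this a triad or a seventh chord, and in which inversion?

triad, first inversion

6 is shorthand for 6/3.
Intervals of 6/3 above the bass form a triad; the bass is the third, so this is first inversion.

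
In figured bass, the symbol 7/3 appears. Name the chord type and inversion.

7/3 is shorthand for 7/5/3.
Intervals of 7/5/3 above the bass form a seventh chord; the bass is the root, so this is root position.

seventh chord, root position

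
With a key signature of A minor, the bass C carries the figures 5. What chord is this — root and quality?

The figures 5 indicate a triad in root position.
In root position the bass is the root, so the root is C.
The chord tones are C, E, G, giving C major.

C major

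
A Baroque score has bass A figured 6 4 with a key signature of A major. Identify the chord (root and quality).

The figures 6 4 indicate a triad in second inversion.
In second inversion the root lies a fourth above the bass: a fourth above A in A major is D.
The chord tones are A, D, F#, giving D major.

D major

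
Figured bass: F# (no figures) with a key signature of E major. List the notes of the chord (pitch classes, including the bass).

An unfigured bass implies 5/3.
A third above F# in this key is A.
A fifth above F# in this key is C#.
Together with the bass F#, this spells F# minor in root position.

F#, A, C#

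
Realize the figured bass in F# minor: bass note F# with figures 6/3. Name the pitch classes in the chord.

A third above F# in this key is A.
A sixth above F# in this key is D.
Together with the bass F#, this spells D major in first inversion.

F#, A, D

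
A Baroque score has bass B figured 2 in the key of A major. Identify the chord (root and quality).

The figures 2 indicate a seventh chord in third inversion.
In third inversion the root lies a second above the bass: a second above B in A major is C#.
The chord tones are B, C#, E, G#, giving C# minor seventh.

C# minor seventh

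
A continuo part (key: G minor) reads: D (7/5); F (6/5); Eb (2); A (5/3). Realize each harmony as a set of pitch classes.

D (7/5/3): D, F, A, C.
F (6/5/3): F, A, C, D.
Eb (6/4/2): Eb, F, A, C.
A (5/3): A, C, Eb.

D, F, A, C | F, A, C, D | Eb, F, A, C | A, C, Eb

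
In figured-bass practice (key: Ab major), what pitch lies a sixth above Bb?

Counting 5 letter steps above Bb lands on G; in Ab major, that letter is G.

G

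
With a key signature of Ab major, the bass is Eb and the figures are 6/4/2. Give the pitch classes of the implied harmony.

A second above Eb in this key is F.
A fourth above Eb in this key is Ab.
A sixth above Eb in this key is C.
Together with the bass Eb, this spells F minor seventh in third inversion.

Eb, F, Ab, C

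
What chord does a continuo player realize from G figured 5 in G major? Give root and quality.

G major

The figures 5 indicate a triad in root position.
In root position the bass is the root, so the root is G.
The chord tones are G, B, D, giving G major.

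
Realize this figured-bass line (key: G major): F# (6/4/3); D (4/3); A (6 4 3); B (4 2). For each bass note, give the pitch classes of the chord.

F# (6/4/3): F#, A, B, D.
D (6/4/3): D, F#, G, B.
A (6/4/3): A, C, D, F#.
B (6/4/2): B, C, E, G.

F#, A, B, D | D, F#, G, B | A, C, D, F# | B, C, E, G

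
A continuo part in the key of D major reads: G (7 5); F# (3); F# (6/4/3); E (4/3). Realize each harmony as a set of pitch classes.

G, B, D, F# | F#, A, C# | F#, A, B, D | E, G, A, C#

G (7/5/3): G, B, D, F#.
F# (5/3): F#, A, C#.
F# (6/4/3): F#, A, B, D.
E (6/4/3): E, G, A, C#.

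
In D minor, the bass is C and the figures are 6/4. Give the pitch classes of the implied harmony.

C, F, A

A fourth above C in this key is F.
A sixth above C in this key is A.
Together with the bass C, this spells F major in second inversion.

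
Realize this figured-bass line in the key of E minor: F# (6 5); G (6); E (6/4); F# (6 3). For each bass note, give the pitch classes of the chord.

F# (6/5/3): F#, A, C, D.
G (6/3): G, B, E.
E (6/4): E, A, C.
F# (6/3): F#, A, D.

F#, A, C, D | G, B, E | E, A, C | F#, A, D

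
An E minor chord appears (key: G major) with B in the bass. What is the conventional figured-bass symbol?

B is the fifth of E minor, so the chord is in second inversion.
A triad in second inversion is figured 6/4, conventionally abbreviated 6/4.

6/4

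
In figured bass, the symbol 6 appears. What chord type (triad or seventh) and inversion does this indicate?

triad, first inversion

6 is shorthand for 6/3.
Intervals of 6/3 above the bass form a triad; the bass is the third, so this is first inversion.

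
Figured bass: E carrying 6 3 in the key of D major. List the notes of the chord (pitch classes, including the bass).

E, G, C#

A third above E in this key is G.
A sixth above E in this key is C#.
Together with the bass E, this spells C# diminished in first inversion.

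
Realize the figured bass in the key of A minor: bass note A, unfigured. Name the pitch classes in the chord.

An unfigured bass implies 5/3.
A third above A in this key is C.
A fifth above A in this key is E.
Together with the bass A, this spells A minor in root position.

A, C, E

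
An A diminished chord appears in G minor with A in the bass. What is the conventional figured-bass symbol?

A is the root of A diminished, so the chord is in root position.
A triad in root position is figured 5/3, conventionally abbreviated (no figures — root-position triad).

no figures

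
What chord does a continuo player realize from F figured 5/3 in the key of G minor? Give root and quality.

F major

The figures 5/3 indicate a triad in root position.
In root position the bass is the root, so the root is F.
The chord tones are F, A, C, giving F major.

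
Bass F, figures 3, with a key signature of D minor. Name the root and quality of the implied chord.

The figures 3 indicate a triad in root position.
In root position the bass is the root, so the root is F.
The chord tones are F, A, C, giving F major.

F major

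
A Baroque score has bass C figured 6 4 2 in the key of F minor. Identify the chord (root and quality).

The figures 6 4 2 indicate a seventh chord in third inversion.
In third inversion the root lies a second above the bass: a second above C in F minor is Db.
The chord tones are C, Db, F, Ab, giving Db major seventh.

Db major seventh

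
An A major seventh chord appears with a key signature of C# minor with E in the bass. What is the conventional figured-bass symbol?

4/3

E is the fifth of A major seventh, so the chord is in second inversion.
A seventh chord in second inversion is figured 6/4/3, conventionally abbreviated 4/3.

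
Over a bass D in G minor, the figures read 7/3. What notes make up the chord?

The written figures 7/3 are shorthand for 7/5/3: the 5 is implied.
A third above D in this key is F.
A fifth above D in this key is A.
A seventh above D in this key is C.
Together with the bass D, this spells D minor seventh in root position.

D, F, A, C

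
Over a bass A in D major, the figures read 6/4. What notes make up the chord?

A fourth above A in this key is D.
A sixth above A in this key is F#.
Together with the bass A, this spells D major in second inversion.

A, D, F#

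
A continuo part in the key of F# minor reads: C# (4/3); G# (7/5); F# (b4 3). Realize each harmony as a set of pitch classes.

C# (6/4/3): C#, E, F#, A.
G# (7/5/3): G#, B, D, F#.
F# (6/b4/3): F#, A, Bb, D.

C#, E, F#, A | G#, B, D, F# | F#, A, Bb, D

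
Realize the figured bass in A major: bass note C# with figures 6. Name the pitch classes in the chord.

The written figures 6 are shorthand for 6/3: the 3 is implied.
A third above C# in this key is E.
A sixth above C# in this key is A.
Together with the bass C#, this spells A major in first inversion.

C#, E, A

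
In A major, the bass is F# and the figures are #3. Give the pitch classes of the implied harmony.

F#, A#, C#

The written figures #3 are shorthand for 5/3: the 5 is implied.
A third above F# in this key is A, raised to A# by the sharp.
A fifth above F# in this key is C#.
Together with the bass F#, this spells F# major in root position.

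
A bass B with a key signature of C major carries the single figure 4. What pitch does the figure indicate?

Counting 3 letter steps above B lands on E; in C major, that letter is E.

E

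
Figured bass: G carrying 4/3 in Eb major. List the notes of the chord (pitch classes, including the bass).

The written figures 4/3 are shorthand for 6/4/3: the 6 is implied.
A third above G in this key is Bb.
A fourth above G in this key is C.
A sixth above G in this key is Eb.
Together with the bass G, this spells C minor seventh in second inversion.

G, Bb, C, Eb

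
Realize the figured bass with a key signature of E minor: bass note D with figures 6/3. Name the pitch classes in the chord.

A third above D in this key is F#.
A sixth above D in this key is B.
Together with the bass D, this spells B minor in first inversion.

D, F#, B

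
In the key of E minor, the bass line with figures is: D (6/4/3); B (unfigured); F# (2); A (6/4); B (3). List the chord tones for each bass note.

D (6/4/3): D, F#, G, B.
B (5/3): B, D, F#.
F# (6/4/2): F#, G, B, D.
A (6/4): A, D, F#.
B (5/3): B, D, F#.

D, F#, G, B | B, D, F# | F#, G, B, D | A, D, F# | B, D, F#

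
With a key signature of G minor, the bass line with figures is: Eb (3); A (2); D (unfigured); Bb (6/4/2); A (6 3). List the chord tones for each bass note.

Eb (5/3): Eb, G, Bb.
A (6/4/2): A, Bb, D, F.
D (5/3): D, F, A.
Bb (6/4/2): Bb, C, Eb, G.
A (6/3): A, C, F.

Eb, G, Bb | A, Bb, D, F | D, F, A | Bb, C, Eb, G | A, C, F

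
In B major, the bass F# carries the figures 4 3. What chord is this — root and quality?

B major seventh

The figures 4 3 indicate a seventh chord in second inversion.
In second inversion the root lies a fourth above the bass: a fourth above F# in B major is B.
The chord tones are F#, A#, B, D#, giving B major seventh.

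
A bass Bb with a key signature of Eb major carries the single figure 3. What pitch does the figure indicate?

D

Counting 2 letter steps above Bb lands on D; in Eb major, that letter is D.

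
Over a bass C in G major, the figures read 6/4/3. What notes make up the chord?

C, E, F#, A

A third above C in this key is E.
A fourth above C in this key is F#.
A sixth above C in this key is A.
Together with the bass C, this spells F# half-diminished seventh in second inversion.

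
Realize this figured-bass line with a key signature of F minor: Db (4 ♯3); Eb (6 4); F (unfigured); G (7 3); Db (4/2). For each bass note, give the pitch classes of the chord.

Db (6/4/#3): Db, F#, G, Bb.
Eb (6/4): Eb, Ab, C.
F (5/3): F, Ab, C.
G (7/5/3): G, Bb, Db, F.
Db (6/4/2): Db, Eb, G, Bb.

Db, F#, G, Bb | Eb, Ab, C | F, Ab, C | G, Bb, Db, F | Db, Eb, G, Bb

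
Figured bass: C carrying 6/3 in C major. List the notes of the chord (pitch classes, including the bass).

C, E, A

A third above C in this key is E.
A sixth above C in this key is A.
Together with the bass C, this spells A minor in first inversion.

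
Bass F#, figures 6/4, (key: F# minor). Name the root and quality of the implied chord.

The figures 6/4 indicate a triad in second inversion.
In second inversion the root lies a fourth above the bass: a fourth above F# in F# minor is B.
The chord tones are F#, B, D, giving B minor.

B minor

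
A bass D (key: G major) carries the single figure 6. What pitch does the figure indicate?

B

Counting 5 letter steps above D lands on B; in G major, that letter is B.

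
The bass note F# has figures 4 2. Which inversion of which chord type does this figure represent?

4 2 is shorthand for 6/4/2.
Intervals of 6/4/2 above the bass form a seventh chord; the bass is the seventh, so this is third inversion.

seventh chord, third inversion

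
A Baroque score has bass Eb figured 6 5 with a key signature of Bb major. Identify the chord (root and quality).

C minor seventh

The figures 6 5 indicate a seventh chord in first inversion.
In first inversion the root lies a sixth above the bass: a sixth above Eb in Bb major is C.
The chord tones are Eb, G, Bb, C, giving C minor seventh.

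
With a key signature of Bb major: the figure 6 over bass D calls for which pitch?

Bb

Counting 5 letter steps above D lands on B; in Bb major, that letter is Bb.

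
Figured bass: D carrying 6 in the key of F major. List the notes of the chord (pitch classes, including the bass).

D, F, Bb

The written figures 6 are shorthand for 6/3: the 3 is implied.
A third above D in this key is F.
A sixth above D in this key is Bb.
Together with the bass D, this spells Bb major in first inversion.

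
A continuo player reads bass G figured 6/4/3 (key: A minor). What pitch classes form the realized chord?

G, B, C, E

A third above G in this key is B.
A fourth above G in this key is C.
A sixth above G in this key is E.
Together with the bass G, this spells C major seventh in second inversion.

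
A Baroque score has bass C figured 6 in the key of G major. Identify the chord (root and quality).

A minor

The figures 6 indicate a triad in first inversion.
In first inversion the root lies a sixth above the bass: a sixth above C in G major is A.
The chord tones are C, E, A, giving A minor.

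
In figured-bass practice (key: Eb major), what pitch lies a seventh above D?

Counting 6 letter steps above D lands on C; in Eb major, that letter is C.

C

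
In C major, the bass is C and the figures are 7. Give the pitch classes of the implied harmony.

C, E, G, B

The written figures 7 are shorthand for 7/5/3: the 5/3 are implied.
A third above C in this key is E.
A fifth above C in this key is G.
A seventh above C in this key is B.
Together with the bass C, this spells C major seventh in root position.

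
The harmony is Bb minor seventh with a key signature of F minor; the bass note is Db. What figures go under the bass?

Db is the third of Bb minor seventh, so the chord is in first inversion.
A seventh chord in first inversion is figured 6/5/3, conventionally abbreviated 6/5.

6/5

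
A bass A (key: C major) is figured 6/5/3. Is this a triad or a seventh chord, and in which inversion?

Intervals of 6/5/3 above the bass form a seventh chord; the bass is the third, so this is first inversion.

seventh chord, first inversion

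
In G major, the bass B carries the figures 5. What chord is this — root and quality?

The figures 5 indicate a triad in root position.
In root position the bass is the root, so the root is B.
The chord tones are B, D, F#, giving B minor.

B minor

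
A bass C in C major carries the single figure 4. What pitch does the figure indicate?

F

Counting 3 letter steps above C lands on F; in C major, that letter is F.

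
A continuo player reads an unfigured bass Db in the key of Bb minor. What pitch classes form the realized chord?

Db, F, Ab

An unfigured bass implies 5/3.
A third above Db in this key is F.
A fifth above Db in this key is Ab.
Together with the bass Db, this spells Db major in root position.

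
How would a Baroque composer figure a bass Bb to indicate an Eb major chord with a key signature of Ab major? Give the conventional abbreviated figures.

Bb is the fifth of Eb major, so the chord is in second inversion.
A triad in second inversion is figured 6/4, conventionally abbreviated 6/4.

6/4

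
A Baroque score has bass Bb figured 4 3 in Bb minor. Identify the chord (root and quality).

The figures 4 3 indicate a seventh chord in second inversion.
In second inversion the root lies a fourth above the bass: a fourth above Bb in Bb minor is Eb.
The chord tones are Bb, Db, Eb, Gb, giving Eb minor seventh.

Eb minor seventh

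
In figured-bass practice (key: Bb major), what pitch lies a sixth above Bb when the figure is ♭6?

Gb

Counting 5 letter steps above Bb lands on G; in Bb major, that letter is G.
The b6 figure lowers it a semitone, giving Gb.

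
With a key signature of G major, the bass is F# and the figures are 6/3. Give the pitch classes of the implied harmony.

A third above F# in this key is A.
A sixth above F# in this key is D.
Together with the bass F#, this spells D major in first inversion.

F#, A, D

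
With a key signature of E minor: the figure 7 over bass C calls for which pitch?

B

Counting 6 letter steps above C lands on B; in E minor, that letter is B.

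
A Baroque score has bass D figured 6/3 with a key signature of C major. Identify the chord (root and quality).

B diminished

The figures 6/3 indicate a triad in first inversion.
In first inversion the root lies a sixth above the bass: a sixth above D in C major is B.
The chord tones are D, F, B, giving B diminished.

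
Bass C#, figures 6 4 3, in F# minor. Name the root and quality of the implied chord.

The figures 6 4 3 indicate a seventh chord in second inversion.
In second inversion the root lies a fourth above the bass: a fourth above C# in F# minor is F#.
The chord tones are C#, E, F#, A, giving F# minor seventh.

F# minor seventh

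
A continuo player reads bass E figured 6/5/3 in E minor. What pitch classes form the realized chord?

A third above E in this key is G.
A fifth above E in this key is B.
A sixth above E in this key is C.
Together with the bass E, this spells C major seventh in first inversion.

E, G, B, C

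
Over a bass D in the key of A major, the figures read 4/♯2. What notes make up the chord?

D, E#, G#, B

The written figures 4/♯2 are shorthand for 6/4/2: the 6 is implied.
A second above D in this key is E, raised to E# by the sharp.
A fourth above D in this key is G#.
A sixth above D in this key is B.
Together with the bass D, this spells E# diminished seventh in third inversion.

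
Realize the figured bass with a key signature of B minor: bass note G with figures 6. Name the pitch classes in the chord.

G, B, E

The written figures 6 are shorthand for 6/3: the 3 is implied.
A third above G in this key is B.
A sixth above G in this key is E.
Together with the bass G, this spells E minor in first inversion.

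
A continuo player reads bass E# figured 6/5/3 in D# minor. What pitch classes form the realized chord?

A third above E# in this key is G#.
A fifth above E# in this key is B.
A sixth above E# in this key is C#.
Together with the bass E#, this spells C# dominant seventh in first inversion.

E#, G#, B, C#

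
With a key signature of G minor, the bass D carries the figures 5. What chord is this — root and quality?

The figures 5 indicate a triad in root position.
In root position the bass is the root, so the root is D.
The chord tones are D, F, A, giving D minor.

D minor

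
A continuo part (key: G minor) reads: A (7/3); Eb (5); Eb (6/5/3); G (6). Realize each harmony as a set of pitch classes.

A (7/5/3): A, C, Eb, G.
Eb (5/3): Eb, G, Bb.
Eb (6/5/3): Eb, G, Bb, C.
G (6/3): G, Bb, Eb.

A, C, Eb, G | Eb, G, Bb | Eb, G, Bb, C | G, Bb, Eb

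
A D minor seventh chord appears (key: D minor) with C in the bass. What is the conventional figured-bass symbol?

4/2

C is the seventh of D minor seventh, so the chord is in third inversion.
A seventh chord in third inversion is figured 6/4/2, conventionally abbreviated 4/2.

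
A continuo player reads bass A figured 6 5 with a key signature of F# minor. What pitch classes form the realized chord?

A, C#, E, F#

The written figures 6 5 are shorthand for 6/5/3: the 3 is implied.
A third above A in this key is C#.
A fifth above A in this key is E.
A sixth above A in this key is F#.
Together with the bass A, this spells F# minor seventh in first inversion.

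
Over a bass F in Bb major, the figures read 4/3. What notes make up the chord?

F, A, Bb, D

The written figures 4/3 are shorthand for 6/4/3: the 6 is implied.
A third above F in this key is A.
A fourth above F in this key is Bb.
A sixth above F in this key is D.
Together with the bass F, this spells Bb major seventh in second inversion.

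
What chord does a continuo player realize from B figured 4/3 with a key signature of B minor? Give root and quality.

E minor seventh

The figures 4/3 indicate a seventh chord in second inversion.
In second inversion the root lies a fourth above the bass: a fourth above B in B minor is E.
The chord tones are B, D, E, G, giving E minor seventh.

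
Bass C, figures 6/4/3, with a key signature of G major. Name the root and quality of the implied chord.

The figures 6/4/3 indicate a seventh chord in second inversion.
In second inversion the root lies a fourth above the bass: a fourth above C in G major is F#.
The chord tones are C, E, F#, A, giving F# half-diminished seventh.

F# half-diminished seventh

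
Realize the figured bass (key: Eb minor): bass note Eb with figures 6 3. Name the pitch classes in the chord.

Eb, Gb, Cb

A third above Eb in this key is Gb.
A sixth above Eb in this key is Cb.
Together with the bass Eb, this spells Cb major in first inversion.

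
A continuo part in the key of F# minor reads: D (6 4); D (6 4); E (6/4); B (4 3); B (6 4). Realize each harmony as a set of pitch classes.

D, G#, B | D, G#, B | E, A, C# | B, D, E, G# | B, E, G#

D (6/4): D, G#, B.
D (6/4): D, G#, B.
E (6/4): E, A, C#.
B (6/4/3): B, D, E, G#.
B (6/4): B, E, G#.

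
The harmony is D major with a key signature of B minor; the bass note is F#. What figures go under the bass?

6

F# is the third of D major, so the chord is in first inversion.
A triad in first inversion is figured 6/3, conventionally abbreviated 6.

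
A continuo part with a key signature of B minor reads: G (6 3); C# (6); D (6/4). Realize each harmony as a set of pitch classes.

G (6/3): G, B, E.
C# (6/3): C#, E, A.
D (6/4): D, G, B.

G, B, E | C#, E, A | D, G, B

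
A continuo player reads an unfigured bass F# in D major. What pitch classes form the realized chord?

An unfigured bass implies 5/3.
A third above F# in this key is A.
A fifth above F# in this key is C#.
Together with the bass F#, this spells F# minor in root position.

F#, A, C#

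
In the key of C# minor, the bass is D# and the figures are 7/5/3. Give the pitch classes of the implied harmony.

D#, F#, A, C#

A third above D# in this key is F#.
A fifth above D# in this key is A.
A seventh above D# in this key is C#.
Together with the bass D#, this spells D# half-diminished seventh in root position.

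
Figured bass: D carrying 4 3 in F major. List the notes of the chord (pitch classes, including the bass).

D, F, G, Bb

The written figures 4 3 are shorthand for 6/4/3: the 6 is implied.
A third above D in this key is F.
A fourth above D in this key is G.
A sixth above D in this key is Bb.
Together with the bass D, this spells G minor seventh in second inversion.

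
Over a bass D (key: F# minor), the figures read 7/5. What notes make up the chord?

D, F#, A, C#

The written figures 7/5 are shorthand for 7/5/3: the 3 is implied.
A third above D in this key is F#.
A fifth above D in this key is A.
A seventh above D in this key is C#.
Together with the bass D, this spells D major seventh in root position.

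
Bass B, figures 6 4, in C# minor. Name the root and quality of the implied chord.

The figures 6 4 indicate a triad in second inversion.
In second inversion the root lies a fourth above the bass: a fourth above B in C# minor is E.
The chord tones are B, E, G#, giving E major.

E major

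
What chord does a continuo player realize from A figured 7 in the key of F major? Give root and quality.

A minor seventh

The figures 7 indicate a seventh chord in root position.
In root position the bass is the root, so the root is A.
The chord tones are A, C, E, G, giving A minor seventh.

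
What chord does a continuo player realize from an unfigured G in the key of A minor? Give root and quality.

G major

An unfigured bass indicates a triad in root position.
In root position the bass is the root, so the root is G.
The chord tones are G, B, D, giving G major.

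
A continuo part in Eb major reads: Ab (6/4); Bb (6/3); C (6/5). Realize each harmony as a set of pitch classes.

Ab, D, F | Bb, D, G | C, Eb, G, Ab

Ab (6/4): Ab, D, F.
Bb (6/3): Bb, D, G.
C (6/5/3): C, Eb, G, Ab.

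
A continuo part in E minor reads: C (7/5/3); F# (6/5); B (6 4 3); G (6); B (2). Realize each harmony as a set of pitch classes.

C (7/5/3): C, E, G, B.
F# (6/5/3): F#, A, C, D.
B (6/4/3): B, D, E, G.
G (6/3): G, B, E.
B (6/4/2): B, C, E, G.

C, E, G, B | F#, A, C, D | B, D, E, G | G, B, E | B, C, E, G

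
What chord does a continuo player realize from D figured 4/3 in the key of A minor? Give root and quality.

G dominant seventh

The figures 4/3 indicate a seventh chord in second inversion.
In second inversion the root lies a fourth above the bass: a fourth above D in A minor is G.
The chord tones are D, F, G, B, giving G dominant seventh.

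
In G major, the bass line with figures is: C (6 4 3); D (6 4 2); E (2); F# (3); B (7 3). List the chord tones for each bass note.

C, E, F#, A | D, E, G, B | E, F#, A, C | F#, A, C | B, D, F#, A

C (6/4/3): C, E, F#, A.
D (6/4/2): D, E, G, B.
E (6/4/2): E, F#, A, C.
F# (5/3): F#, A, C.
B (7/5/3): B, D, F#, A.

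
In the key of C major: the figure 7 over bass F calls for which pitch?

Counting 6 letter steps above F lands on E; in C major, that letter is E.

E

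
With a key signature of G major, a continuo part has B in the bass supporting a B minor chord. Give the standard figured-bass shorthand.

B is the root of B minor, so the chord is in root position.
A triad in root position is figured 5/3, conventionally abbreviated (no figures — root-position triad).

no figures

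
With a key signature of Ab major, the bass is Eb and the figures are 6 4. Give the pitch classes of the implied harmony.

A fourth above Eb in this key is Ab.
A sixth above Eb in this key is C.
Together with the bass Eb, this spells Ab major in second inversion.

Eb, Ab, C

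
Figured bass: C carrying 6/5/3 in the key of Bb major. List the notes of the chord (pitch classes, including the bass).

A third above C in this key is Eb.
A fifth above C in this key is G.
A sixth above C in this key is A.
Together with the bass C, this spells A half-diminished seventh in first inversion.

C, Eb, G, A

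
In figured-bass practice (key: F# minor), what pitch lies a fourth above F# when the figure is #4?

B#

Counting 3 letter steps above F# lands on B; in F# minor, that letter is B.
The #4 figure raises it a semitone, giving B#.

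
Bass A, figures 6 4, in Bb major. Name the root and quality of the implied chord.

D minor

The figures 6 4 indicate a triad in second inversion.
In second inversion the root lies a fourth above the bass: a fourth above A in Bb major is D.
The chord tones are A, D, F, giving D minor.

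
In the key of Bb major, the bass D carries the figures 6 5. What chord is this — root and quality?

The figures 6 5 indicate a seventh chord in first inversion.
In first inversion the root lies a sixth above the bass: a sixth above D in Bb major is Bb.
The chord tones are D, F, A, Bb, giving Bb major seventh.

Bb major seventh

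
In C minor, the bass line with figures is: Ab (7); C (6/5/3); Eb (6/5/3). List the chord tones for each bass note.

Ab, C, Eb, G | C, Eb, G, Ab | Eb, G, Bb, C

Ab (7/5/3): Ab, C, Eb, G.
C (6/5/3): C, Eb, G, Ab.
Eb (6/5/3): Eb, G, Bb, C.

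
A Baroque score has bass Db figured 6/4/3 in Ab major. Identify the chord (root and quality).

G half-diminished seventh

The figures 6/4/3 indicate a seventh chord in second inversion.
In second inversion the root lies a fourth above the bass: a fourth above Db in Ab major is G.
The chord tones are Db, F, G, Bb, giving G half-diminished seventh.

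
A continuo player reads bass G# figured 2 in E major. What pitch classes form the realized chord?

G#, A, C#, E

The written figures 2 are shorthand for 6/4/2: the 6/4 are implied.
A second above G# in this key is A.
A fourth above G# in this key is C#.
A sixth above G# in this key is E.
Together with the bass G#, this spells A major seventh in third inversion.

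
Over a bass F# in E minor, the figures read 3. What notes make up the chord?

The written figures 3 are shorthand for 5/3: the 5 is implied.
A third above F# in this key is A.
A fifth above F# in this key is C.
Together with the bass F#, this spells F# diminished in root position.

F#, A, C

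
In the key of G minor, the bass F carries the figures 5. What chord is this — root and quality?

F major

The figures 5 indicate a triad in root position.
In root position the bass is the root, so the root is F.
The chord tones are F, A, C, giving F major.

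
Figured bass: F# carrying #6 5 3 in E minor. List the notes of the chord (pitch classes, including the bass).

F#, A, C, D#

A third above F# in this key is A.
A fifth above F# in this key is C.
A sixth above F# in this key is D, raised to D# by the sharp.
Together with the bass F#, this spells D# diminished seventh in first inversion.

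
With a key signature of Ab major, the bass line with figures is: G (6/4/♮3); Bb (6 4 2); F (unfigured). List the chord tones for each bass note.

G, B, C, Eb | Bb, C, Eb, G | F, Ab, C

G (6/4/♮3): G, B, C, Eb.
Bb (6/4/2): Bb, C, Eb, G.
F (5/3): F, Ab, C.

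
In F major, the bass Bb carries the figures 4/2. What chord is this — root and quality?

C dominant seventh

The figures 4/2 indicate a seventh chord in third inversion.
In third inversion the root lies a second above the bass: a second above Bb in F major is C.
The chord tones are Bb, C, E, G, giving C dominant seventh.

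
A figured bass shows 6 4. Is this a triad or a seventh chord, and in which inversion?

Intervals of 6/4 above the bass form a triad; the bass is the fifth, so this is second inversion.

triad, second inversion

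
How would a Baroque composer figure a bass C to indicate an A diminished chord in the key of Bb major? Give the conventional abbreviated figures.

6

C is the third of A diminished, so the chord is in first inversion.
A triad in first inversion is figured 6/3, conventionally abbreviated 6.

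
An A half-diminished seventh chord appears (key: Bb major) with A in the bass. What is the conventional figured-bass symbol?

A is the root of A half-diminished seventh, so the chord is in root position.
A seventh chord in root position is figured 7/5/3, conventionally abbreviated 7.

7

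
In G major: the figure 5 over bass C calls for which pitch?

G

Counting 4 letter steps above C lands on G; in G major, that letter is G.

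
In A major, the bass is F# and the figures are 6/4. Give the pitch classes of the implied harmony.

F#, B, D

A fourth above F# in this key is B.
A sixth above F# in this key is D.
Together with the bass F#, this spells B minor in second inversion.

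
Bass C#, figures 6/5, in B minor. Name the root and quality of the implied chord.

A dominant seventh

The figures 6/5 indicate a seventh chord in first inversion.
In first inversion the root lies a sixth above the bass: a sixth above C# in B minor is A.
The chord tones are C#, E, G, A, giving A dominant seventh.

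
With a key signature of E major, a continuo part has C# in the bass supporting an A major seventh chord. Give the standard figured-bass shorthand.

6/5

C# is the third of A major seventh, so the chord is in first inversion.
A seventh chord in first inversion is figured 6/5/3, conventionally abbreviated 6/5.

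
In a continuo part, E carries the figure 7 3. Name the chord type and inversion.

seventh chord, root position

7 3 is shorthand for 7/5/3.
Intervals of 7/5/3 above the bass form a seventh chord; the bass is the root, so this is root position.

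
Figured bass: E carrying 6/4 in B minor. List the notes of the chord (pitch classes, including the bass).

E, A, C#

A fourth above E in this key is A.
A sixth above E in this key is C#.
Together with the bass E, this spells A major in second inversion.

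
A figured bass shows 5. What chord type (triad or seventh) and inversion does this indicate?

triad, root position

5 is shorthand for 5/3.
Intervals of 5/3 above the bass form a triad; the bass is the root, so this is root position.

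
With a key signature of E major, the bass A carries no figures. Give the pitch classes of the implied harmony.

A, C#, E

An unfigured bass implies 5/3.
A third above A in this key is C#.
A fifth above A in this key is E.
Together with the bass A, this spells A major in root position.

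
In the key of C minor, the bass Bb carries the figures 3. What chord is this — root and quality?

The figures 3 indicate a triad in root position.
In root position the bass is the root, so the root is Bb.
The chord tones are Bb, D, F, giving Bb major.

Bb major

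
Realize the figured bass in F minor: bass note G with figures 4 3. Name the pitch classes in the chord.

G, Bb, C, Eb

The written figures 4 3 are shorthand for 6/4/3: the 6 is implied.
A third above G in this key is Bb.
A fourth above G in this key is C.
A sixth above G in this key is Eb.
Together with the bass G, this spells C minor seventh in second inversion.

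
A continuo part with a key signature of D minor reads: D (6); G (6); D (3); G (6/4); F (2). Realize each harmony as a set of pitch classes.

D, F, Bb | G, Bb, E | D, F, A | G, C, E | F, G, Bb, D

D (6/3): D, F, Bb.
G (6/3): G, Bb, E.
D (5/3): D, F, A.
G (6/4): G, C, E.
F (6/4/2): F, G, Bb, D.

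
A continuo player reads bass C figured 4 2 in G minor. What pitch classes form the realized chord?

The written figures 4 2 are shorthand for 6/4/2: the 6 is implied.
A second above C in this key is D.
A fourth above C in this key is F.
A sixth above C in this key is A.
Together with the bass C, this spells D minor seventh in third inversion.

C, D, F, A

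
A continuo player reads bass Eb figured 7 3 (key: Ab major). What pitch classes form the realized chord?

The written figures 7 3 are shorthand for 7/5/3: the 5 is implied.
A third above Eb in this key is G.
A fifth above Eb in this key is Bb.
A seventh above Eb in this key is Db.
Together with the bass Eb, this spells Eb dominant seventh in root position.

Eb, G, Bb, Db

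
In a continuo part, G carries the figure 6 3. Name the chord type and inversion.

triad, first inversion

Intervals of 6/3 above the bass form a triad; the bass is the third, so this is first inversion.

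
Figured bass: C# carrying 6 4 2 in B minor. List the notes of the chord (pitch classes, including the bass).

A second above C# in this key is D.
A fourth above C# in this key is F#.
A sixth above C# in this key is A.
Together with the bass C#, this spells D major seventh in third inversion.

C#, D, F#, A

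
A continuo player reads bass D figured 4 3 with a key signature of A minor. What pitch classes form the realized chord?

The written figures 4 3 are shorthand for 6/4/3: the 6 is implied.
A third above D in this key is F.
A fourth above D in this key is G.
A sixth above D in this key is B.
Together with the bass D, this spells G dominant seventh in second inversion.

D, F, G, B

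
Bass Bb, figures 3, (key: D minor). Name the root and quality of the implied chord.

The figures 3 indicate a triad in root position.
In root position the bass is the root, so the root is Bb.
The chord tones are Bb, D, F, giving Bb major.

Bb major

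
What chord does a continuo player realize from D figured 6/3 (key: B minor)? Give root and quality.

The figures 6/3 indicate a triad in first inversion.
In first inversion the root lies a sixth above the bass: a sixth above D in B minor is B.
The chord tones are D, F#, B, giving B minor.

B minor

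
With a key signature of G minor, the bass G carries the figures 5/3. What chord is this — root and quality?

G minor

The figures 5/3 indicate a triad in root position.
In root position the bass is the root, so the root is G.
The chord tones are G, Bb, D, giving G minor.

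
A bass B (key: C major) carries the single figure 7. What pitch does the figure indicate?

A

Counting 6 letter steps above B lands on A; in C major, that letter is A.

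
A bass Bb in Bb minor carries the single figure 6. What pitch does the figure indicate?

Gb

Counting 5 letter steps above Bb lands on G; in Bb minor, that letter is Gb.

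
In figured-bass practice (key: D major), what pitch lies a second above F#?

G

Counting 1 letter step above F# lands on G; in D major, that letter is G.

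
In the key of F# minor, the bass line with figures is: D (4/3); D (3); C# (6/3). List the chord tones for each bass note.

D (6/4/3): D, F#, G#, B.
D (5/3): D, F#, A.
C# (6/3): C#, E, A.

D, F#, G#, B | D, F#, A | C#, E, A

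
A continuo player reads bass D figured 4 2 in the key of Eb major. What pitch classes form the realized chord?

The written figures 4 2 are shorthand for 6/4/2: the 6 is implied.
A second above D in this key is Eb.
A fourth above D in this key is G.
A sixth above D in this key is Bb.
Together with the bass D, this spells Eb major seventh in third inversion.

D, Eb, G, Bb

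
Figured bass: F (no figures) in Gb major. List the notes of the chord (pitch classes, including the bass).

F, Ab, Cb

An unfigured bass implies 5/3.
A third above F in this key is Ab.
A fifth above F in this key is Cb.
Together with the bass F, this spells F diminished in root position.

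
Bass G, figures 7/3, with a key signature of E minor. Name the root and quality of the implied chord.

G major seventh

The figures 7/3 indicate a seventh chord in root position.
In root position the bass is the root, so the root is G.
The chord tones are G, B, D, F#, giving G major seventh.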